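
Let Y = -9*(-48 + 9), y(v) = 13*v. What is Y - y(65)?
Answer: -494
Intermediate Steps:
Y = 351 (Y = -9*(-39) = 351)
Y - y(65) = 351 - 13*65 = 351 - 1*845 = 351 - 845 = -494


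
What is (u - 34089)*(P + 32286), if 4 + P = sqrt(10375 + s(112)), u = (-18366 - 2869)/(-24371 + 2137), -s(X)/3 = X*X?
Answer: -12233483272331/11117 - 757913591*I*sqrt(27257)/22234 ≈ -1.1004e+9 - 5.6278e+6*I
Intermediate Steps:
s(X) = -3*X**2 (s(X) = -3*X*X = -3*X**2)
u = 21235/22234 (u = -21235/(-22234) = -21235*(-1/22234) = 21235/22234 ≈ 0.95507)
P = -4 + I*sqrt(27257) (P = -4 + sqrt(10375 - 3*112**2) = -4 + sqrt(10375 - 3*12544) = -4 + sqrt(10375 - 37632) = -4 + sqrt(-27257) = -4 + I*sqrt(27257) ≈ -4.0 + 165.1*I)
(u - 34089)*(P + 32286) = (21235/22234 - 34089)*((-4 + I*sqrt(27257)) + 32286) = -757913591*(32282 + I*sqrt(27257))/22234 = -12233483272331/11117 - 757913591*I*sqrt(27257)/22234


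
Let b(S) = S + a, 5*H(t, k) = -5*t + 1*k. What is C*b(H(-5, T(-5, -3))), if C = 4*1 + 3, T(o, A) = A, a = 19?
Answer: 819/5 ≈ 163.80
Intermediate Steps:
H(t, k) = -t + k/5 (H(t, k) = (-5*t + 1*k)/5 = (-5*t + k)/5 = (k - 5*t)/5 = -t + k/5)
b(S) = 19 + S (b(S) = S + 19 = 19 + S)
C = 7 (C = 4 + 3 = 7)
C*b(H(-5, T(-5, -3))) = 7*(19 + (-1*(-5) + (⅕)*(-3))) = 7*(19 + (5 - ⅗)) = 7*(19 + 22/5) = 7*(117/5) = 819/5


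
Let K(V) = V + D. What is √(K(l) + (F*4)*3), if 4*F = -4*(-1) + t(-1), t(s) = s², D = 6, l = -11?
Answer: √10 ≈ 3.1623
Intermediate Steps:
K(V) = 6 + V (K(V) = V + 6 = 6 + V)
F = 5/4 (F = (-4*(-1) + (-1)²)/4 = (4 + 1)/4 = (¼)*5 = 5/4 ≈ 1.2500)
√(K(l) + (F*4)*3) = √((6 - 11) + ((5/4)*4)*3) = √(-5 + 5*3) = √(-5 + 15) = √10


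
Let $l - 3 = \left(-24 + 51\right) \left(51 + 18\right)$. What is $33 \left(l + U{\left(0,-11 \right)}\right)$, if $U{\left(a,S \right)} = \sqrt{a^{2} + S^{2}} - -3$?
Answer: $62040$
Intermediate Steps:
$l = 1866$ ($l = 3 + \left(-24 + 51\right) \left(51 + 18\right) = 3 + 27 \cdot 69 = 3 + 1863 = 1866$)
$U{\left(a,S \right)} = 3 + \sqrt{S^{2} + a^{2}}$ ($U{\left(a,S \right)} = \sqrt{S^{2} + a^{2}} + 3 = 3 + \sqrt{S^{2} + a^{2}}$)
$33 \left(l + U{\left(0,-11 \right)}\right) = 33 \left(1866 + \left(3 + \sqrt{\left(-11\right)^{2} + 0^{2}}\right)\right) = 33 \left(1866 + \left(3 + \sqrt{121 + 0}\right)\right) = 33 \left(1866 + \left(3 + \sqrt{121}\right)\right) = 33 \left(1866 + \left(3 + 11\right)\right) = 33 \left(1866 + 14\right) = 33 \cdot 1880 = 62040$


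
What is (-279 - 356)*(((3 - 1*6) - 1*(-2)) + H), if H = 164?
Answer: -103505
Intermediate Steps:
(-279 - 356)*(((3 - 1*6) - 1*(-2)) + H) = (-279 - 356)*(((3 - 1*6) - 1*(-2)) + 164) = -635*(((3 - 6) + 2) + 164) = -635*((-3 + 2) + 164) = -635*(-1 + 164) = -635*163 = -103505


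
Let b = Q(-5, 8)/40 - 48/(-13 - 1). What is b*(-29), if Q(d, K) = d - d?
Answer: -696/7 ≈ -99.429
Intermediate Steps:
Q(d, K) = 0
b = 24/7 (b = 0/40 - 48/(-13 - 1) = 0*(1/40) - 48/(-14) = 0 - 48*(-1/14) = 0 + 24/7 = 24/7 ≈ 3.4286)
b*(-29) = (24/7)*(-29) = -696/7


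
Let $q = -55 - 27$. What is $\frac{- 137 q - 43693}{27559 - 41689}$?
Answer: $\frac{32459}{14130} \approx 2.2972$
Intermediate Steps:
$q = -82$
$\frac{- 137 q - 43693}{27559 - 41689} = \frac{\left(-137\right) \left(-82\right) - 43693}{27559 - 41689} = \frac{11234 - 43693}{-14130} = \left(-32459\right) \left(- \frac{1}{14130}\right) = \frac{32459}{14130}$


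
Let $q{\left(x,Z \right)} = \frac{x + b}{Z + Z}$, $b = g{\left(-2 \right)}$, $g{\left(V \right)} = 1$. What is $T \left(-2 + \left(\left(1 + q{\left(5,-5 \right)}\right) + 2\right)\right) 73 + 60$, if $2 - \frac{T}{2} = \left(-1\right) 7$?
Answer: $\frac{2928}{5} \approx 585.6$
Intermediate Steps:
$T = 18$ ($T = 4 - 2 \left(\left(-1\right) 7\right) = 4 - -14 = 4 + 14 = 18$)
$b = 1$
$q{\left(x,Z \right)} = \frac{1 + x}{2 Z}$ ($q{\left(x,Z \right)} = \frac{x + 1}{Z + Z} = \frac{1 + x}{2 Z}$)
$T \left(-2 + \left(\left(1 + q{\left(5,-5 \right)}\right) + 2\right)\right) 73 + 60 = 18 \left(-2 + \left(\left(1 + \frac{1 + 5}{2 \left(-5\right)}\right) + 2\right)\right) 73 + 60 = 18 \left(-2 + \left(\left(1 + \frac{1}{2} \left(- \frac{1}{5}\right) 6\right) + 2\right)\right) 73 + 60 = 18 \left(-2 + \left(\left(1 - \frac{3}{5}\right) + 2\right)\right) 73 + 60 = 18 \left(-2 + \left(\frac{2}{5} + 2\right)\right) 73 + 60 = 18 \left(-2 + \frac{12}{5}\right) 73 + 60 = 18 \cdot \frac{2}{5} \cdot 73 + 60 = \frac{36}{5} \cdot 73 + 60 = \frac{2628}{5} + 60 = \frac{2928}{5}$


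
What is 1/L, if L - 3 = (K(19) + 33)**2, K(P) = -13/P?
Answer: 361/378079 ≈ 0.00095483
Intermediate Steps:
L = 378079/361 (L = 3 + (-13/19 + 33)**2 = 3 + (614/19)**2 = 3 + 376996/361 = 378079/361 ≈ 1047.3)
1/L = 1/(378079/361) = 361/378079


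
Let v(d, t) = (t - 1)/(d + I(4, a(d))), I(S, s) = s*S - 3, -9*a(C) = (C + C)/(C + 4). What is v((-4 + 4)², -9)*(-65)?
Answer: -650/3 ≈ -216.67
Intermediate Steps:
a(C) = -2*C/(9*(4 + C)) (a(C) = -(C + C)/(9*(C + 4)) = -2*C/(9*(4 + C)))
I(S, s) = -3 + S*s (I(S, s) = S*s - 3 = -3 + S*s)
v(d, t) = (-1 + t)/(-3 + d - 8*d/(36 + 9*d)) (v(d, t) = (t - 1)/(d + (-3 + 4*(-2*d/(36 + 9*d)))) = (-1 + t)/(d + (-3 - 8*d/(36 + 9*d))) = (-1 + t)/(-3 + d - 8*d/(36 + 9*d)))
v((-4 + 4)², -9)*(-65) = (9*(-1 - 9)*(4 + (-4 + 4)²)/(-108 - 35*(-4 + 4)² + 9*(-4 + 4)²*(4 + (-4 + 4)²)))*(-65) = (9*(-10)*(4 + 0²)/(-108 - 35*0² + 9*0²*(4 + 0²)))*(-65) = (9*(-10)*(4 + 0)/(-108 - 35*0 + 9*0*(4 + 0)))*(-65) = (9*(-10)*4/(-108 + 0 + 9*0*4))*(-65) = (9*(-10)*4/(-108 + 0 + 0))*(-65) = (9*(-10)*4/(-108))*(-65) = (9*(-1/108)*(-10)*4)*(-65) = (10/3)*(-65) = -650/3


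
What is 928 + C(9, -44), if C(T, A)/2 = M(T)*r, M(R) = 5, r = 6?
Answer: 988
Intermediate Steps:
C(T, A) = 60 (C(T, A) = 2*(5*6) = 2*30 = 60)
928 + C(9, -44) = 928 + 60 = 988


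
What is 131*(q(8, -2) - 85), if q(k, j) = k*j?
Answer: -13231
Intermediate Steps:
q(k, j) = j*k
131*(q(8, -2) - 85) = 131*(-2*8 - 85) = 131*(-16 - 85) = 131*(-101) = -13231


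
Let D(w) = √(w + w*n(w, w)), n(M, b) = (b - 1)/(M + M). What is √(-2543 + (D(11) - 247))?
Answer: I*√2786 ≈ 52.783*I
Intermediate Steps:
n(M, b) = (-1 + b)/(2*M) (n(M, b) = (-1 + b)/((2*M)) = (-1 + b)*(1/(2*M)) = (-1 + b)/(2*M))
D(w) = √(-½ + 3*w/2) (D(w) = √(w + w*((-1 + w)/(2*w))) = √(w + (-½ + w/2)) = √(-½ + 3*w/2))
√(-2543 + (D(11) - 247)) = √(-2543 + (√(-2 + 6*11)/2 - 247)) = √(-2543 + (√(-2 + 66)/2 - 247)) = √(-2543 + (√64/2 - 247)) = √(-2543 + ((½)*8 - 247)) = √(-2543 + (4 - 247)) = √(-2543 - 243) = √(-2786) = I*√2786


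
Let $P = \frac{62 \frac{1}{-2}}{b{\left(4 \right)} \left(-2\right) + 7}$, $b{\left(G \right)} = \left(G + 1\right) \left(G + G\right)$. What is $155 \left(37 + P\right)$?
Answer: $\frac{423460}{73} \approx 5800.8$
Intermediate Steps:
$b{\left(G \right)} = 2 G \left(1 + G\right)$ ($b{\left(G \right)} = \left(1 + G\right) 2 G = 2 G \left(1 + G\right)$)
$P = \frac{31}{73}$ ($P = \frac{62 \frac{1}{-2}}{2 \cdot 4 \left(1 + 4\right) \left(-2\right) + 7} = \frac{62 \left(- \frac{1}{2}\right)}{2 \cdot 4 \cdot 5 \left(-2\right) + 7} = - \frac{31}{40 \left(-2\right) + 7} = - \frac{31}{-80 + 7} = - \frac{31}{-73} = \left(-31\right) \left(- \frac{1}{73}\right) = \frac{31}{73} \approx 0.42466$)
$155 \left(37 + P\right) = 155 \left(37 + \frac{31}{73}\right) = 155 \cdot \frac{2732}{73} = \frac{423460}{73}$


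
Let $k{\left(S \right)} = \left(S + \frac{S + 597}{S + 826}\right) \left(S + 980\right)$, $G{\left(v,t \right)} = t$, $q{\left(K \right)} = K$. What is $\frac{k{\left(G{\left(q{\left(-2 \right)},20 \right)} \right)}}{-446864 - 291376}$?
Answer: $- \frac{438425}{15613776} \approx -0.028079$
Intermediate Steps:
$k{\left(S \right)} = \left(980 + S\right) \left(S + \frac{597 + S}{826 + S}\right)$ ($k{\left(S \right)} = \left(S + \frac{597 + S}{826 + S}\right) \left(980 + S\right) = \left(980 + S\right) \left(S + \frac{597 + S}{826 + S}\right)$)
$\frac{k{\left(G{\left(q{\left(-2 \right)},20 \right)} \right)}}{-446864 - 291376} = \frac{\frac{1}{826 + 20} \left(585060 + 20^{3} + 1807 \cdot 20^{2} + 811057 \cdot 20\right)}{-446864 - 291376} = \frac{\frac{1}{846} \left(585060 + 8000 + 1807 \cdot 400 + 16221140\right)}{-738240} = \frac{585060 + 8000 + 722800 + 16221140}{846} \left(- \frac{1}{738240}\right) = \frac{1}{846} \cdot 17537000 \left(- \frac{1}{738240}\right) = \frac{8768500}{423} \left(- \frac{1}{738240}\right) = - \frac{438425}{15613776}$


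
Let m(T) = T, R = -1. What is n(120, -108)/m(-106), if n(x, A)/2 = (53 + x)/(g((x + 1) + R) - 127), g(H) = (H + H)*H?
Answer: -173/1519669 ≈ -0.00011384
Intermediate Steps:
g(H) = 2*H**2 (g(H) = (2*H)*H = 2*H**2)
n(x, A) = 2*(53 + x)/(-127 + 2*x**2) (n(x, A) = 2*((53 + x)/(2*((x + 1) - 1)**2 - 127)) = 2*((53 + x)/(2*((1 + x) - 1)**2 - 127)) = 2*((53 + x)/(2*x**2 - 127)) = 2*((53 + x)/(-127 + 2*x**2)) = 2*(53 + x)/(-127 + 2*x**2))
n(120, -108)/m(-106) = (2*(53 + 120)/(-127 + 2*120**2))/(-106) = (2*173/(-127 + 2*14400))*(-1/106) = (2*173/(-127 + 28800))*(-1/106) = (2*173/28673)*(-1/106) = (2*(1/28673)*173)*(-1/106) = (346/28673)*(-1/106) = -173/1519669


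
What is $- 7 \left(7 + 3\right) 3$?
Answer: $-210$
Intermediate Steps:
$- 7 \left(7 + 3\right) 3 = - 7 \cdot 10 \cdot 3 = \left(-7\right) 30 = -210$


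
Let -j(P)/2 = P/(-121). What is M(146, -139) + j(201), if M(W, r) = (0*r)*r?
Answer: 402/121 ≈ 3.3223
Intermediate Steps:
j(P) = 2*P/121 (j(P) = -2*P/(-121) = -2*P*(-1)/121 = -(-2)*P/121 = 2*P/121)
M(W, r) = 0 (M(W, r) = 0*r = 0)
M(146, -139) + j(201) = 0 + (2/121)*201 = 0 + 402/121 = 402/121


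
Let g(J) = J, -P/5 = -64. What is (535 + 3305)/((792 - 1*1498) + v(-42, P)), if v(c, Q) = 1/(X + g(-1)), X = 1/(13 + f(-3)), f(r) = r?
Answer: -8640/1591 ≈ -5.4305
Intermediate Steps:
P = 320 (P = -5*(-64) = 320)
X = ⅒ (X = 1/(13 - 3) = 1/10 = ⅒ ≈ 0.10000)
v(c, Q) = -10/9 (v(c, Q) = 1/(⅒ - 1) = 1/(-9/10) = -10/9)
(535 + 3305)/((792 - 1*1498) + v(-42, P)) = (535 + 3305)/((792 - 1*1498) - 10/9) = 3840/((792 - 1498) - 10/9) = 3840/(-706 - 10/9) = 3840/(-6364/9) = 3840*(-9/6364) = -8640/1591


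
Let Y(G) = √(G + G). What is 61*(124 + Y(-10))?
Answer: 7564 + 122*I*√5 ≈ 7564.0 + 272.8*I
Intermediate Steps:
Y(G) = √2*√G (Y(G) = √(2*G) = √2*√G)
61*(124 + Y(-10)) = 61*(124 + √2*√(-10)) = 61*(124 + √2*(I*√10)) = 61*(124 + 2*I*√5) = 7564 + 122*I*√5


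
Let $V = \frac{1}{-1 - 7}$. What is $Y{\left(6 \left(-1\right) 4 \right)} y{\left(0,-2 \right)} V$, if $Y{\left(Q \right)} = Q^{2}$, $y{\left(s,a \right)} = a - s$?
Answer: $144$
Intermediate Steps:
$V = - \frac{1}{8}$ ($V = \frac{1}{-8} = - \frac{1}{8} \approx -0.125$)
$Y{\left(6 \left(-1\right) 4 \right)} y{\left(0,-2 \right)} V = \left(6 \left(-1\right) 4\right)^{2} \left(-2 - 0\right) \left(- \frac{1}{8}\right) = \left(\left(-6\right) 4\right)^{2} \left(-2 + 0\right) \left(- \frac{1}{8}\right) = \left(-24\right)^{2} \left(-2\right) \left(- \frac{1}{8}\right) = 576 \left(-2\right) \left(- \frac{1}{8}\right) = \left(-1152\right) \left(- \frac{1}{8}\right) = 144$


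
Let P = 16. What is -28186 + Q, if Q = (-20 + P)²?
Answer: -28170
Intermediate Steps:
Q = 16 (Q = (-20 + 16)² = (-4)² = 16)
-28186 + Q = -28186 + 16 = -28170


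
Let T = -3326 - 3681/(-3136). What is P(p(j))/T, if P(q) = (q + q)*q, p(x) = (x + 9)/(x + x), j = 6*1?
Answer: -1960/2085331 ≈ -0.00093990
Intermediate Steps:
j = 6
p(x) = (9 + x)/(2*x) (p(x) = (9 + x)/((2*x)) = (9 + x)*(1/(2*x)) = (9 + x)/(2*x))
P(q) = 2*q² (P(q) = (2*q)*q = 2*q²)
T = -10426655/3136 (T = -3326 - 3681*(-1/3136) = -3326 + 3681/3136 = -10426655/3136 ≈ -3324.8)
P(p(j))/T = (2*((½)*(9 + 6)/6)²)/(-10426655/3136) = (2*((½)*(⅙)*15)²)*(-3136/10426655) = (2*(5/4)²)*(-3136/10426655) = (2*(25/16))*(-3136/10426655) = (25/8)*(-3136/10426655) = -1960/2085331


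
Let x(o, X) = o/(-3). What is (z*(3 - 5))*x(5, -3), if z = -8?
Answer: -80/3 ≈ -26.667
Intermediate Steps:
x(o, X) = -o/3 (x(o, X) = o*(-⅓) = -o/3)
(z*(3 - 5))*x(5, -3) = (-8*(3 - 5))*(-⅓*5) = -8*(-2)*(-5/3) = 16*(-5/3) = -80/3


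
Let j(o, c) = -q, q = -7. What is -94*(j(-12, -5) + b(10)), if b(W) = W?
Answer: -1598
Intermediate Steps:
j(o, c) = 7 (j(o, c) = -1*(-7) = 7)
-94*(j(-12, -5) + b(10)) = -94*(7 + 10) = -94*17 = -1598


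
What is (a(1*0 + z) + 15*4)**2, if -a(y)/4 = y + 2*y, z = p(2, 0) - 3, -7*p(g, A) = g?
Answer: 484416/49 ≈ 9886.0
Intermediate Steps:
p(g, A) = -g/7
z = -23/7 (z = -1/7*2 - 3 = -2/7 - 3 = -23/7 ≈ -3.2857)
a(y) = -12*y (a(y) = -4*(y + 2*y) = -12*y)
(a(1*0 + z) + 15*4)**2 = (-12*(1*0 - 23/7) + 15*4)**2 = (-12*(0 - 23/7) + 60)**2 = (-12*(-23/7) + 60)**2 = (276/7 + 60)**2 = (696/7)**2 = 484416/49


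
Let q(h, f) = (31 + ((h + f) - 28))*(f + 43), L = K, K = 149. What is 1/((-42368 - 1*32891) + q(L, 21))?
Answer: -1/64187 ≈ -1.5579e-5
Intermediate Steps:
L = 149
q(h, f) = (43 + f)*(3 + f + h) (q(h, f) = (31 + ((f + h) - 28))*(43 + f) = (31 + (-28 + f + h))*(43 + f) = (3 + f + h)*(43 + f) = (43 + f)*(3 + f + h))
1/((-42368 - 1*32891) + q(L, 21)) = 1/((-42368 - 1*32891) + (129 + 21² + 43*149 + 46*21 + 21*149)) = 1/((-42368 - 32891) + (129 + 441 + 6407 + 966 + 3129)) = 1/(-75259 + 11072) = 1/(-64187) = -1/64187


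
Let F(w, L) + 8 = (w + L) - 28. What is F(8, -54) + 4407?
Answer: 4325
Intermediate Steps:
F(w, L) = -36 + L + w (F(w, L) = -8 + ((w + L) - 28) = -8 + ((L + w) - 28) = -8 + (-28 + L + w) = -36 + L + w)
F(8, -54) + 4407 = (-36 - 54 + 8) + 4407 = -82 + 4407 = 4325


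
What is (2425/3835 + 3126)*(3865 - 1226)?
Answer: 486819781/59 ≈ 8.2512e+6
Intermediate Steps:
(2425/3835 + 3126)*(3865 - 1226) = (2425*(1/3835) + 3126)*2639 = (485/767 + 3126)*2639 = (2398127/767)*2639 = 486819781/59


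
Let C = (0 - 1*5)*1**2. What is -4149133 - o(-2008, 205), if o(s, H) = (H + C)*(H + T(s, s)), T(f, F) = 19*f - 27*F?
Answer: -7402933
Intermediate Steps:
T(f, F) = -27*F + 19*f
C = -5 (C = (0 - 5)*1 = -5*1 = -5)
o(s, H) = (-5 + H)*(H - 8*s) (o(s, H) = (H - 5)*(H + (-27*s + 19*s)) = (-5 + H)*(H - 8*s))
-4149133 - o(-2008, 205) = -4149133 - (205**2 - 5*205 + 40*(-2008) - 8*205*(-2008)) = -4149133 - (42025 - 1025 - 80320 + 3293120) = -4149133 - 1*3253800 = -4149133 - 3253800 = -7402933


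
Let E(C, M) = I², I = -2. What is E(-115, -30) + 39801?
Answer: 39805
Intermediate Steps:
E(C, M) = 4 (E(C, M) = (-2)² = 4)
E(-115, -30) + 39801 = 4 + 39801 = 39805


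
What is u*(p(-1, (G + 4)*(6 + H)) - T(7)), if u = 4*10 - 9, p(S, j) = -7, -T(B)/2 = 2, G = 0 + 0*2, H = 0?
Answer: -93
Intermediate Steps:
G = 0 (G = 0 + 0 = 0)
T(B) = -4 (T(B) = -2*2 = -4)
u = 31 (u = 40 - 9 = 31)
u*(p(-1, (G + 4)*(6 + H)) - T(7)) = 31*(-7 - 1*(-4)) = 31*(-7 + 4) = 31*(-3) = -93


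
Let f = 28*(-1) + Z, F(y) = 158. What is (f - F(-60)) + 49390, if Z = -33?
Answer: 49171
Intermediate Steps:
f = -61 (f = 28*(-1) - 33 = -28 - 33 = -61)
(f - F(-60)) + 49390 = (-61 - 1*158) + 49390 = (-61 - 158) + 49390 = -219 + 49390 = 49171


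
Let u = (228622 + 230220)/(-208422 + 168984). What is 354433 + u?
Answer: 6988834906/19719 ≈ 3.5442e+5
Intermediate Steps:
u = -229421/19719 (u = 458842/(-39438) = 458842*(-1/39438) = -229421/19719 ≈ -11.635)
354433 + u = 354433 - 229421/19719 = 6988834906/19719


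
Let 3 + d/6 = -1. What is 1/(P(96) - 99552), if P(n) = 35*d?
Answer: -1/100392 ≈ -9.9609e-6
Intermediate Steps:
d = -24 (d = -18 + 6*(-1) = -18 - 6 = -24)
P(n) = -840 (P(n) = 35*(-24) = -840)
1/(P(96) - 99552) = 1/(-840 - 99552) = 1/(-100392) = -1/100392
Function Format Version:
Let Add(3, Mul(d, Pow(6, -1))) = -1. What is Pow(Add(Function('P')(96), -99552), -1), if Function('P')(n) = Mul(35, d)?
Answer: Rational(-1, 100392) ≈ -9.9609e-6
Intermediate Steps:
d = -24 (d = Add(-18, Mul(6, -1)) = Add(-18, -6) = -24)
Function('P')(n) = -840 (Function('P')(n) = Mul(35, -24) = -840)
Pow(Add(Function('P')(96), -99552), -1) = Pow(Add(-840, -99552), -1) = Pow(-100392, -1) = Rational(-1, 100392)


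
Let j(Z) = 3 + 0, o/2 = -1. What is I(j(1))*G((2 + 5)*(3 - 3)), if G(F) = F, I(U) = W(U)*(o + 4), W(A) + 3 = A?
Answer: 0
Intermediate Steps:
o = -2 (o = 2*(-1) = -2)
W(A) = -3 + A
j(Z) = 3
I(U) = -6 + 2*U (I(U) = (-3 + U)*(-2 + 4) = (-3 + U)*2 = -6 + 2*U)
I(j(1))*G((2 + 5)*(3 - 3)) = (-6 + 2*3)*((2 + 5)*(3 - 3)) = (-6 + 6)*(7*0) = 0*0 = 0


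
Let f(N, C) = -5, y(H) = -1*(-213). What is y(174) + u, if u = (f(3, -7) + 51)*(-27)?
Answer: -1029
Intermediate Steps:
y(H) = 213
u = -1242 (u = (-5 + 51)*(-27) = 46*(-27) = -1242)
y(174) + u = 213 - 1242 = -1029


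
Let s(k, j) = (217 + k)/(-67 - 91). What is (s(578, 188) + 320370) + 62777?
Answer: 60536431/158 ≈ 3.8314e+5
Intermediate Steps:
s(k, j) = -217/158 - k/158 (s(k, j) = (217 + k)/(-158) = (217 + k)*(-1/158) = -217/158 - k/158)
(s(578, 188) + 320370) + 62777 = ((-217/158 - 1/158*578) + 320370) + 62777 = ((-217/158 - 289/79) + 320370) + 62777 = (-795/158 + 320370) + 62777 = 50617665/158 + 62777 = 60536431/158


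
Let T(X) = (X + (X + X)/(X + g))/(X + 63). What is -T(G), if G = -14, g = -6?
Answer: 9/35 ≈ 0.25714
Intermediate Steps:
T(X) = (X + 2*X/(-6 + X))/(63 + X) (T(X) = (X + (X + X)/(X - 6))/(X + 63) = (X + (2*X)/(-6 + X))/(63 + X) = (X + 2*X/(-6 + X))/(63 + X))
-T(G) = -(-14)*(-4 - 14)/(-378 + (-14)**2 + 57*(-14)) = -(-14)*(-18)/(-378 + 196 - 798) = -(-14)*(-18)/(-980) = -(-14)*(-1)*(-18)/980 = -1*(-9/35) = 9/35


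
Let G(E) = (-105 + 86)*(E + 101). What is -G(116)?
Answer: 4123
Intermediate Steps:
G(E) = -1919 - 19*E (G(E) = -19*(101 + E) = -1919 - 19*E)
-G(116) = -(-1919 - 19*116) = -(-1919 - 2204) = -1*(-4123) = 4123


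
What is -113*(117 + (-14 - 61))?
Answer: -4746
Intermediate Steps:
-113*(117 + (-14 - 61)) = -113*(117 - 75) = -113*42 = -4746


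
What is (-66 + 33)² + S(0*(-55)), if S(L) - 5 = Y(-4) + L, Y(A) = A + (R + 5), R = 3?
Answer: 1098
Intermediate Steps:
Y(A) = 8 + A (Y(A) = A + (3 + 5) = A + 8 = 8 + A)
S(L) = 9 + L (S(L) = 5 + ((8 - 4) + L) = 5 + (4 + L) = 9 + L)
(-66 + 33)² + S(0*(-55)) = (-66 + 33)² + (9 + 0*(-55)) = (-33)² + (9 + 0) = 1089 + 9 = 1098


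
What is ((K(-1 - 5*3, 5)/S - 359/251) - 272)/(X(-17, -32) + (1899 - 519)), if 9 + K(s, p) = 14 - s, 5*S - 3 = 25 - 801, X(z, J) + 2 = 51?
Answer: -53078118/277258867 ≈ -0.19144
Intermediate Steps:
X(z, J) = 49 (X(z, J) = -2 + 51 = 49)
S = -773/5 (S = ⅗ + (25 - 801)/5 = ⅗ + (⅕)*(-776) = ⅗ - 776/5 = -773/5 ≈ -154.60)
K(s, p) = 5 - s (K(s, p) = -9 + (14 - s) = 5 - s)
((K(-1 - 5*3, 5)/S - 359/251) - 272)/(X(-17, -32) + (1899 - 519)) = (((5 - (-1 - 5*3))/(-773/5) - 359/251) - 272)/(49 + (1899 - 519)) = (((5 - (-1 - 15))*(-5/773) - 359*1/251) - 272)/(49 + 1380) = (((5 - 1*(-16))*(-5/773) - 359/251) - 272)/1429 = (((5 + 16)*(-5/773) - 359/251) - 272)*(1/1429) = ((21*(-5/773) - 359/251) - 272)*(1/1429) = ((-105/773 - 359/251) - 272)*(1/1429) = (-303862/194023 - 272)*(1/1429) = -53078118/194023*1/1429 = -53078118/277258867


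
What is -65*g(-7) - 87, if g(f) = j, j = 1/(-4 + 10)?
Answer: -587/6 ≈ -97.833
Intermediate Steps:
j = 1/6 ≈ 0.16667
g(f) = 1/6
-65*g(-7) - 87 = -65*1/6 - 87 = -65/6 - 87 = -587/6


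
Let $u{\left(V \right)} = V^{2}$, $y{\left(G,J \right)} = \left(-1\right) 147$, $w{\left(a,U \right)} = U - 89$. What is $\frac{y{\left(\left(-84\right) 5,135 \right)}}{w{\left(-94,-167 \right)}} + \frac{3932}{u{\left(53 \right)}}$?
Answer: $\frac{1419515}{719104} \approx 1.974$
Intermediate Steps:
$w{\left(a,U \right)} = -89 + U$
$y{\left(G,J \right)} = -147$
$\frac{y{\left(\left(-84\right) 5,135 \right)}}{w{\left(-94,-167 \right)}} + \frac{3932}{u{\left(53 \right)}} = - \frac{147}{-89 - 167} + \frac{3932}{53^{2}} = - \frac{147}{-256} + \frac{3932}{2809} = \left(-147\right) \left(- \frac{1}{256}\right) + 3932 \cdot \frac{1}{2809} = \frac{147}{256} + \frac{3932}{2809} = \frac{1419515}{719104}$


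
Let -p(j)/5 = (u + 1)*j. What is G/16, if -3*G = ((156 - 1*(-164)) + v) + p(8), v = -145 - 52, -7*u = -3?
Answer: -461/336 ≈ -1.3720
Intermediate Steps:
u = 3/7 (u = -⅐*(-3) = 3/7 ≈ 0.42857)
v = -197
p(j) = -50*j/7 (p(j) = -5*(3/7 + 1)*j = -50*j/7)
G = -461/21 (G = -(((156 - 1*(-164)) - 197) - 50/7*8)/3 = -(((156 + 164) - 197) - 400/7)/3 = -((320 - 197) - 400/7)/3 = -(123 - 400/7)/3 = -⅓*461/7 = -461/21 ≈ -21.952)
G/16 = -461/21/16 = -461/21*1/16 = -461/336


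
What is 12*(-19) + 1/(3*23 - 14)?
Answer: -12539/55 ≈ -227.98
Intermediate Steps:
12*(-19) + 1/(3*23 - 14) = -228 + 1/(69 - 14) = -228 + 1/55 = -12539/55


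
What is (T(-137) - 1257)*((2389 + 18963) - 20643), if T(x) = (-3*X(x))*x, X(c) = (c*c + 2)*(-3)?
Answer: -16410443100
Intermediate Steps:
X(c) = -6 - 3*c² (X(c) = (c² + 2)*(-3) = (2 + c²)*(-3) = -6 - 3*c²)
T(x) = x*(18 + 9*x²) (T(x) = (-3*(-6 - 3*x²))*x = (18 + 9*x²)*x = x*(18 + 9*x²))
(T(-137) - 1257)*((2389 + 18963) - 20643) = (9*(-137)*(2 + (-137)²) - 1257)*((2389 + 18963) - 20643) = (9*(-137)*(2 + 18769) - 1257)*(21352 - 20643) = (9*(-137)*18771 - 1257)*709 = (-23144643 - 1257)*709 = -23145900*709 = -16410443100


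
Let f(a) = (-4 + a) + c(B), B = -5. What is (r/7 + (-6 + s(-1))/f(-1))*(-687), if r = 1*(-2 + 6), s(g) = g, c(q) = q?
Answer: -61143/70 ≈ -873.47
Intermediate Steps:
r = 4 (r = 1*4 = 4)
f(a) = -9 + a (f(a) = (-4 + a) - 5 = -9 + a)
(r/7 + (-6 + s(-1))/f(-1))*(-687) = (4/7 + (-6 - 1)/(-9 - 1))*(-687) = (4*(1/7) - 7/(-10))*(-687) = (4/7 - 7*(-1/10))*(-687) = (4/7 + 7/10)*(-687) = (89/70)*(-687) = -61143/70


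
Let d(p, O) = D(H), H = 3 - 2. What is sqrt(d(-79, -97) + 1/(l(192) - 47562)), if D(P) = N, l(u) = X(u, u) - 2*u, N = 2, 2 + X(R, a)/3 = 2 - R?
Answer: sqrt(4708720446)/48522 ≈ 1.4142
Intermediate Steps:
X(R, a) = -3*R (X(R, a) = -6 + 3*(2 - R) = -6 + (6 - 3*R) = -3*R)
H = 1
l(u) = -5*u (l(u) = -3*u - 2*u = -5*u)
D(P) = 2
d(p, O) = 2
sqrt(d(-79, -97) + 1/(l(192) - 47562)) = sqrt(2 + 1/(-5*192 - 47562)) = sqrt(2 + 1/(-960 - 47562)) = sqrt(2 + 1/(-48522)) = sqrt(2 - 1/48522) = sqrt(97043/48522) = sqrt(4708720446)/48522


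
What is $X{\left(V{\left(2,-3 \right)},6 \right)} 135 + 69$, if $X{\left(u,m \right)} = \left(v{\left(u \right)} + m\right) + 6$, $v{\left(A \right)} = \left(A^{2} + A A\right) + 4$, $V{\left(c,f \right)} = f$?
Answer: $4659$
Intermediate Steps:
$v{\left(A \right)} = 4 + 2 A^{2}$ ($v{\left(A \right)} = \left(A^{2} + A^{2}\right) + 4 = 2 A^{2} + 4 = 4 + 2 A^{2}$)
$X{\left(u,m \right)} = 10 + m + 2 u^{2}$ ($X{\left(u,m \right)} = \left(\left(4 + 2 u^{2}\right) + m\right) + 6 = \left(4 + m + 2 u^{2}\right) + 6 = 10 + m + 2 u^{2}$)
$X{\left(V{\left(2,-3 \right)},6 \right)} 135 + 69 = \left(10 + 6 + 2 \left(-3\right)^{2}\right) 135 + 69 = \left(10 + 6 + 2 \cdot 9\right) 135 + 69 = \left(10 + 6 + 18\right) 135 + 69 = 34 \cdot 135 + 69 = 4590 + 69 = 4659$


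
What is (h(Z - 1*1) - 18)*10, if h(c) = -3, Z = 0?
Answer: -210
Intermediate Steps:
(h(Z - 1*1) - 18)*10 = (-3 - 18)*10 = -21*10 = -210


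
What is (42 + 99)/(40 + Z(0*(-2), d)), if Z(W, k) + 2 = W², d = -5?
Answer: 141/38 ≈ 3.7105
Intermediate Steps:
Z(W, k) = -2 + W²
(42 + 99)/(40 + Z(0*(-2), d)) = (42 + 99)/(40 + (-2 + (0*(-2))²)) = 141/(40 + (-2 + 0²)) = 141/(40 + (-2 + 0)) = 141/(40 - 2) = 141/38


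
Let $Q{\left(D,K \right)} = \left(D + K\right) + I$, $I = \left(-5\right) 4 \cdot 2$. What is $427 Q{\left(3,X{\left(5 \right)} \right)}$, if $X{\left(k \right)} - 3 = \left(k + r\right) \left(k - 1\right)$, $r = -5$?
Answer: $-14518$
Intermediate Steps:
$I = -40$ ($I = \left(-20\right) 2 = -40$)
$X{\left(k \right)} = 3 + \left(-1 + k\right) \left(-5 + k\right)$ ($X{\left(k \right)} = 3 + \left(k - 5\right) \left(k - 1\right) = 3 + \left(-5 + k\right) \left(-1 + k\right) = 3 + \left(-1 + k\right) \left(-5 + k\right)$)
$Q{\left(D,K \right)} = -40 + D + K$ ($Q{\left(D,K \right)} = \left(D + K\right) - 40 = -40 + D + K$)
$427 Q{\left(3,X{\left(5 \right)} \right)} = 427 \left(-40 + 3 + \left(8 + 5^{2} - 30\right)\right) = 427 \left(-40 + 3 + \left(8 + 25 - 30\right)\right) = 427 \left(-40 + 3 + 3\right) = 427 \left(-34\right) = -14518$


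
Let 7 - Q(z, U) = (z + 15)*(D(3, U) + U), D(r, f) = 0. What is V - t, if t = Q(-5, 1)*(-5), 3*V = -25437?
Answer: -8494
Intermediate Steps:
V = -8479 (V = (⅓)*(-25437) = -8479)
Q(z, U) = 7 - U*(15 + z) (Q(z, U) = 7 - (z + 15)*(0 + U) = 7 - (15 + z)*U = 7 - U*(15 + z))
t = 15 (t = (7 - 15*1 - 1*1*(-5))*(-5) = (7 - 15 + 5)*(-5) = -3*(-5) = 15)
V - t = -8479 - 1*15 = -8479 - 15 = -8494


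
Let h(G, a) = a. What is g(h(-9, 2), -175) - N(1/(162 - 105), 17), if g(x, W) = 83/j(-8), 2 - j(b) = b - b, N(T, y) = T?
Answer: 4729/114 ≈ 41.482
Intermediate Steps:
j(b) = 2 (j(b) = 2 - (b - b) = 2 - 1*0 = 2 + 0 = 2)
g(x, W) = 83/2
g(h(-9, 2), -175) - N(1/(162 - 105), 17) = 83/2 - 1/(162 - 105) = 83/2 - 1/57 = 4729/114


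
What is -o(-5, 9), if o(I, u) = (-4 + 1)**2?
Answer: -9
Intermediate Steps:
o(I, u) = 9 (o(I, u) = (-3)**2 = 9)
-o(-5, 9) = -1*9 = -9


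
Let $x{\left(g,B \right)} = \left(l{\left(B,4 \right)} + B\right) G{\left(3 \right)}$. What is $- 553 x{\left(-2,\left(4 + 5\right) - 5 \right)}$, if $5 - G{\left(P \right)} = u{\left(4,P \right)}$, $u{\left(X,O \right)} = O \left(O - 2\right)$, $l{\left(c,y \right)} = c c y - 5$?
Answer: $-69678$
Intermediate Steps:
$l{\left(c,y \right)} = -5 + y c^{2}$ ($l{\left(c,y \right)} = c^{2} y - 5 = y c^{2} - 5 = -5 + y c^{2}$)
$u{\left(X,O \right)} = O \left(-2 + O\right)$
$G{\left(P \right)} = 5 - P \left(-2 + P\right)$
$x{\left(g,B \right)} = -10 + 2 B + 8 B^{2}$ ($x{\left(g,B \right)} = \left(\left(-5 + 4 B^{2}\right) + B\right) \left(5 - 3 \left(-2 + 3\right)\right) = \left(-5 + B + 4 B^{2}\right) \left(5 - 3 \cdot 1\right) = \left(-5 + B + 4 B^{2}\right) \left(5 - 3\right) = \left(-5 + B + 4 B^{2}\right) 2 = -10 + 2 B + 8 B^{2}$)
$- 553 x{\left(-2,\left(4 + 5\right) - 5 \right)} = - 553 \left(-10 + 2 \left(\left(4 + 5\right) - 5\right) + 8 \left(\left(4 + 5\right) - 5\right)^{2}\right) = - 553 \left(-10 + 2 \left(9 - 5\right) + 8 \left(9 - 5\right)^{2}\right) = - 553 \left(-10 + 2 \cdot 4 + 8 \cdot 4^{2}\right) = - 553 \left(-10 + 8 + 8 \cdot 16\right) = - 553 \left(-10 + 8 + 128\right) = \left(-553\right) 126 = -69678$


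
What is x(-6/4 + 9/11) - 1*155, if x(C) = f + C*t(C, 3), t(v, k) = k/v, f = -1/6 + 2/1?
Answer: -901/6 ≈ -150.17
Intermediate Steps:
f = 11/6 (f = -1*1/6 + 2*1 = -1/6 + 2 = 11/6 ≈ 1.8333)
x(C) = 29/6 (x(C) = 11/6 + C*(3/C) = 11/6 + 3 = 29/6)
x(-6/4 + 9/11) - 1*155 = 29/6 - 1*155 = 29/6 - 155 = -901/6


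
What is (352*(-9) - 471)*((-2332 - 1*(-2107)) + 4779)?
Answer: -16572006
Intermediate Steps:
(352*(-9) - 471)*((-2332 - 1*(-2107)) + 4779) = (-3168 - 471)*((-2332 + 2107) + 4779) = -3639*(-225 + 4779) = -3639*4554 = -16572006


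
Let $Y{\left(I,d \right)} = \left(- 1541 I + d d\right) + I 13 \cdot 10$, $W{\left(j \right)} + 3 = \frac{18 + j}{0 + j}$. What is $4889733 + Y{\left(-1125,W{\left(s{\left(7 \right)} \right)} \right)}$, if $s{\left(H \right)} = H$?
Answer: $\frac{317378308}{49} \approx 6.4771 \cdot 10^{6}$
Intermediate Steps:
$W{\left(j \right)} = -3 + \frac{18 + j}{j}$ ($W{\left(j \right)} = -3 + \frac{18 + j}{0 + j} = -3 + \frac{18 + j}{j}$)
$Y{\left(I,d \right)} = d^{2} - 1411 I$ ($Y{\left(I,d \right)} = \left(- 1541 I + d^{2}\right) + 13 I 10 = \left(d^{2} - 1541 I\right) + 130 I = d^{2} - 1411 I$)
$4889733 + Y{\left(-1125,W{\left(s{\left(7 \right)} \right)} \right)} = 4889733 + \left(\left(-2 + \frac{18}{7}\right)^{2} - -1587375\right) = 4889733 + \left(\left(-2 + 18 \cdot \frac{1}{7}\right)^{2} + 1587375\right) = 4889733 + \left(\left(-2 + \frac{18}{7}\right)^{2} + 1587375\right) = 4889733 + \left(\left(\frac{4}{7}\right)^{2} + 1587375\right) = 4889733 + \left(\frac{16}{49} + 1587375\right) = 4889733 + \frac{77781391}{49} = \frac{317378308}{49}$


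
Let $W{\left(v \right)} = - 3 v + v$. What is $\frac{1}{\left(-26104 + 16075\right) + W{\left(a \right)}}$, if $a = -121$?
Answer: $- \frac{1}{9787} \approx -0.00010218$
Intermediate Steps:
$W{\left(v \right)} = - 2 v$
$\frac{1}{\left(-26104 + 16075\right) + W{\left(a \right)}} = \frac{1}{\left(-26104 + 16075\right) - -242} = \frac{1}{-10029 + 242} = \frac{1}{-9787} = - \frac{1}{9787}$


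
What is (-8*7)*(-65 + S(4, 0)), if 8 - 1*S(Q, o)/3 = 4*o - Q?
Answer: 1624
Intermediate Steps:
S(Q, o) = 24 - 12*o + 3*Q (S(Q, o) = 24 - 3*(4*o - Q) = 24 - 3*(-Q + 4*o) = 24 + (-12*o + 3*Q) = 24 - 12*o + 3*Q)
(-8*7)*(-65 + S(4, 0)) = (-8*7)*(-65 + (24 - 12*0 + 3*4)) = -56*(-65 + (24 + 0 + 12)) = -56*(-65 + 36) = -56*(-29) = 1624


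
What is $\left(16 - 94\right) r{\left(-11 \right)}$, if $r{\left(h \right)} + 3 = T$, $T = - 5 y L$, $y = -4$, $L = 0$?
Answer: $234$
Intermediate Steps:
$T = 0$ ($T = \left(-5\right) \left(-4\right) 0 = 20 \cdot 0 = 0$)
$r{\left(h \right)} = -3$ ($r{\left(h \right)} = -3 + 0 = -3$)
$\left(16 - 94\right) r{\left(-11 \right)} = \left(16 - 94\right) \left(-3\right) = \left(-78\right) \left(-3\right) = 234$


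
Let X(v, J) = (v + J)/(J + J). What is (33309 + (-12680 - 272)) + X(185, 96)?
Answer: 3908825/192 ≈ 20358.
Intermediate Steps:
X(v, J) = (J + v)/(2*J) (X(v, J) = (J + v)/((2*J)) = (J + v)*(1/(2*J)) = (J + v)/(2*J))
(33309 + (-12680 - 272)) + X(185, 96) = (33309 + (-12680 - 272)) + (½)*(96 + 185)/96 = (33309 + (-12680 - 1*272)) + (½)*(1/96)*281 = (33309 + (-12680 - 272)) + 281/192 = (33309 - 12952) + 281/192 = 20357 + 281/192 = 3908825/192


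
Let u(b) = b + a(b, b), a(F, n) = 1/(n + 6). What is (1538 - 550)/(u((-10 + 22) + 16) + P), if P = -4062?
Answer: -33592/137155 ≈ -0.24492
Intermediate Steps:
a(F, n) = 1/(6 + n)
u(b) = b + 1/(6 + b)
(1538 - 550)/(u((-10 + 22) + 16) + P) = (1538 - 550)/((1 + ((-10 + 22) + 16)*(6 + ((-10 + 22) + 16)))/(6 + ((-10 + 22) + 16)) - 4062) = 988/((1 + (12 + 16)*(6 + (12 + 16)))/(6 + (12 + 16)) - 4062) = 988/((1 + 28*(6 + 28))/(6 + 28) - 4062) = 988/((1 + 28*34)/34 - 4062) = 988/((1 + 952)/34 - 4062) = 988/((1/34)*953 - 4062) = 988/(953/34 - 4062) = 988/(-137155/34) = 988*(-34/137155) = -33592/137155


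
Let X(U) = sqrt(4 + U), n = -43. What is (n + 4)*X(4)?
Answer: -78*sqrt(2) ≈ -110.31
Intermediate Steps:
(n + 4)*X(4) = (-43 + 4)*sqrt(4 + 4) = -78*sqrt(2)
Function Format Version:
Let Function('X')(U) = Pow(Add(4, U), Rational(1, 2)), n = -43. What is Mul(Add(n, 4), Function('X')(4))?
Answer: Mul(-78, Pow(2, Rational(1, 2))) ≈ -110.31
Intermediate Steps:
Mul(Add(n, 4), Function('X')(4)) = Mul(Add(-43, 4), Pow(Add(4, 4), Rational(1, 2))) = Mul(-39, Pow(8, Rational(1, 2))) = Mul(-39, Mul(2, Pow(2, Rational(1, 2)))) = Mul(-78, Pow(2, Rational(1, 2)))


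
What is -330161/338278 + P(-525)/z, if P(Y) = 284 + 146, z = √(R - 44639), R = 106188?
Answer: -330161/338278 + 430*√61549/61549 ≈ 0.75723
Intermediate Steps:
z = √61549 (z = √(106188 - 44639) = √61549 ≈ 248.09)
P(Y) = 430
-330161/338278 + P(-525)/z = -330161/338278 + 430/(√61549) = -330161*1/338278 + 430*(√61549/61549) = -330161/338278 + 430*√61549/61549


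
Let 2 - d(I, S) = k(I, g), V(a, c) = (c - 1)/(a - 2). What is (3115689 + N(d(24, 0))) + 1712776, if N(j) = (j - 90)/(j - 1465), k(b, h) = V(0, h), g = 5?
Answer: 7054387451/1461 ≈ 4.8285e+6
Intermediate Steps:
V(a, c) = (-1 + c)/(-2 + a)
k(b, h) = ½ - h/2 (k(b, h) = (-1 + h)/(-2 + 0) = (-1 + h)/(-2) = -(-1 + h)/2 = ½ - h/2)
d(I, S) = 4 (d(I, S) = 2 - (½ - ½*5) = 2 - (½ - 5/2) = 2 - 1*(-2) = 2 + 2 = 4)
N(j) = (-90 + j)/(-1465 + j)
(3115689 + N(d(24, 0))) + 1712776 = (3115689 + (-90 + 4)/(-1465 + 4)) + 1712776 = (3115689 - 86/(-1461)) + 1712776 = (3115689 - 1/1461*(-86)) + 1712776 = (3115689 + 86/1461) + 1712776 = 4552021715/1461 + 1712776 = 7054387451/1461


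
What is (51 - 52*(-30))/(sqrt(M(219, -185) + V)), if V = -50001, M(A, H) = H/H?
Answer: -1611*I*sqrt(5)/500 ≈ -7.2046*I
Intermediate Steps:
M(A, H) = 1
(51 - 52*(-30))/(sqrt(M(219, -185) + V)) = (51 - 52*(-30))/(sqrt(1 - 50001)) = (51 + 1560)/(sqrt(-50000)) = 1611/((100*I*sqrt(5))) = 1611*(-I*sqrt(5)/500) = -1611*I*sqrt(5)/500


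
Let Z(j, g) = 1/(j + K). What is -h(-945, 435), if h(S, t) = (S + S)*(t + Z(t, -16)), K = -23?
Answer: 169363845/206 ≈ 8.2216e+5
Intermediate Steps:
Z(j, g) = 1/(-23 + j) (Z(j, g) = 1/(j - 23) = 1/(-23 + j))
h(S, t) = 2*S*(t + 1/(-23 + t)) (h(S, t) = (S + S)*(t + 1/(-23 + t)) = (2*S)*(t + 1/(-23 + t)) = 2*S*(t + 1/(-23 + t)))
-h(-945, 435) = -2*(-945)*(1 + 435*(-23 + 435))/(-23 + 435) = -2*(-945)*(1 + 435*412)/412 = -2*(-945)*(1 + 179220)/412 = -2*(-945)*179221/412 = -1*(-169363845/206) = 169363845/206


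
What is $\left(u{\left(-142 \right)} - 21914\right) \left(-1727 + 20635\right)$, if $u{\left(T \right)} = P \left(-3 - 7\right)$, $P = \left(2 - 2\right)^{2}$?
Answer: $-414349912$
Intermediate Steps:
$P = 0$ ($P = 0^{2} = 0$)
$u{\left(T \right)} = 0$ ($u{\left(T \right)} = 0 \left(-3 - 7\right) = 0 \left(-10\right) = 0$)
$\left(u{\left(-142 \right)} - 21914\right) \left(-1727 + 20635\right) = \left(0 - 21914\right) \left(-1727 + 20635\right) = \left(-21914\right) 18908 = -414349912$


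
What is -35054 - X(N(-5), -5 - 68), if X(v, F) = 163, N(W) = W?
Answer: -35217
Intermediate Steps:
-35054 - X(N(-5), -5 - 68) = -35054 - 1*163 = -35054 - 163 = -35217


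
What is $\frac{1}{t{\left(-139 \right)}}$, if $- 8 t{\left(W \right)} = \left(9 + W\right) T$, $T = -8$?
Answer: $- \frac{1}{130} \approx -0.0076923$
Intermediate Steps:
$t{\left(W \right)} = 9 + W$ ($t{\left(W \right)} = - \frac{\left(9 + W\right) \left(-8\right)}{8} = - \frac{-72 - 8 W}{8} = 9 + W$)
$\frac{1}{t{\left(-139 \right)}} = \frac{1}{9 - 139} = \frac{1}{-130} = - \frac{1}{130}$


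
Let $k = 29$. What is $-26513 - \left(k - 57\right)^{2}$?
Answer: $-27297$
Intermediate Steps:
$-26513 - \left(k - 57\right)^{2} = -26513 - \left(29 - 57\right)^{2} = -26513 - \left(-28\right)^{2} = -26513 - 784 = -27297$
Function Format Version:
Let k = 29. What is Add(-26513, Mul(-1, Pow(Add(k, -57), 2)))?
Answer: -27297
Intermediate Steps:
Add(-26513, Mul(-1, Pow(Add(k, -57), 2))) = Add(-26513, Mul(-1, Pow(Add(29, -57), 2))) = Add(-26513, Mul(-1, Pow(-28, 2))) = Add(-26513, Mul(-1, 784)) = Add(-26513, -784) = -27297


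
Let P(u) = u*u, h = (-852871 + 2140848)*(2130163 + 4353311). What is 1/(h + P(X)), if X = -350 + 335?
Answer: 1/8350565392323 ≈ 1.1975e-13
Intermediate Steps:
h = 8350565392098 (h = 1287977*6483474 = 8350565392098)
X = -15
P(u) = u²
1/(h + P(X)) = 1/(8350565392098 + (-15)²) = 1/(8350565392098 + 225) = 1/8350565392323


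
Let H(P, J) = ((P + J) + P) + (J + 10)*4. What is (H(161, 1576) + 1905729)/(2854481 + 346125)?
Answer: 1913971/3200606 ≈ 0.59800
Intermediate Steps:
H(P, J) = 40 + 2*P + 5*J (H(P, J) = ((J + P) + P) + (10 + J)*4 = (J + 2*P) + (40 + 4*J) = 40 + 2*P + 5*J)
(H(161, 1576) + 1905729)/(2854481 + 346125) = ((40 + 2*161 + 5*1576) + 1905729)/(2854481 + 346125) = ((40 + 322 + 7880) + 1905729)/3200606 = (8242 + 1905729)*(1/3200606) = 1913971*(1/3200606) = 1913971/3200606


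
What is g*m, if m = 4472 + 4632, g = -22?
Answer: -200288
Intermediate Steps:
m = 9104
g*m = -22*9104 = -200288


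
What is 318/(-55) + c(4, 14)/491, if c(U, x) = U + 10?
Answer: -155368/27005 ≈ -5.7533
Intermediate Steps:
c(U, x) = 10 + U
318/(-55) + c(4, 14)/491 = 318/(-55) + (10 + 4)/491 = 318*(-1/55) + 14*(1/491) = -318/55 + 14/491 = -155368/27005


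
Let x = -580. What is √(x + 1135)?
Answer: √555 ≈ 23.558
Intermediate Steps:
√(x + 1135) = √(-580 + 1135) = √555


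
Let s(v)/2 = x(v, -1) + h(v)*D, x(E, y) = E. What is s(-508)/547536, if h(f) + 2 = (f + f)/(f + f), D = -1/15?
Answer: -7619/4106520 ≈ -0.0018553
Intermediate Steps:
D = -1/15 (D = -1*1/15 = -1/15 ≈ -0.066667)
h(f) = -1 (h(f) = -2 + (f + f)/(f + f) = -2 + (2*f)/((2*f)) = -2 + (2*f)*(1/(2*f)) = -2 + 1 = -1)
s(v) = 2/15 + 2*v (s(v) = 2*(v - 1*(-1/15)) = 2*(v + 1/15) = 2*(1/15 + v) = 2/15 + 2*v)
s(-508)/547536 = (2/15 + 2*(-508))/547536 = (2/15 - 1016)*(1/547536) = -15238/15*1/547536 = -7619/4106520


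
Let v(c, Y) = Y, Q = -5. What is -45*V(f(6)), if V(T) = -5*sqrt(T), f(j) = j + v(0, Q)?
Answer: 225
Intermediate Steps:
f(j) = -5 + j (f(j) = j - 5 = -5 + j)
-45*V(f(6)) = -(-225)*sqrt(-5 + 6) = -(-225)*sqrt(1) = -(-225) = -45*(-5) = 225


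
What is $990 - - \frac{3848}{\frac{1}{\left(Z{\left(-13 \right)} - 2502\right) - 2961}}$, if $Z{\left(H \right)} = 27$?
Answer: $-20916738$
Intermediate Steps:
$990 - - \frac{3848}{\frac{1}{\left(Z{\left(-13 \right)} - 2502\right) - 2961}} = 990 - - \frac{3848}{\frac{1}{\left(27 - 2502\right) - 2961}} = 990 - - \frac{3848}{\frac{1}{-2475 - 2961}} = 990 - - \frac{3848}{\frac{1}{-5436}} = 990 - - \frac{3848}{- \frac{1}{5436}} = 990 - \left(-3848\right) \left(-5436\right) = 990 - 20917728 = -20916738$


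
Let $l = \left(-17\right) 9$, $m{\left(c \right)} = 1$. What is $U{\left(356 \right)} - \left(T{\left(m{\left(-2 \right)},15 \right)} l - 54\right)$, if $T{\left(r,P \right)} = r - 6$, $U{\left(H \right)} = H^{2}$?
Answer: $126025$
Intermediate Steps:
$T{\left(r,P \right)} = -6 + r$
$l = -153$
$U{\left(356 \right)} - \left(T{\left(m{\left(-2 \right)},15 \right)} l - 54\right) = 356^{2} - \left(\left(-6 + 1\right) \left(-153\right) - 54\right) = 126736 - \left(\left(-5\right) \left(-153\right) - 54\right) = 126736 - \left(765 - 54\right) = 126736 - 711 = 126025$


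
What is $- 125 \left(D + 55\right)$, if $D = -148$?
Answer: $11625$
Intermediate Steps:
$- 125 \left(D + 55\right) = - 125 \left(-148 + 55\right) = \left(-125\right) \left(-93\right) = 11625$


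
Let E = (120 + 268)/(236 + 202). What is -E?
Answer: -194/219 ≈ -0.88585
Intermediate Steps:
E = 194/219 (E = 388/438 = 388*(1/438) = 194/219 ≈ 0.88585)
-E = -1*194/219 = -194/219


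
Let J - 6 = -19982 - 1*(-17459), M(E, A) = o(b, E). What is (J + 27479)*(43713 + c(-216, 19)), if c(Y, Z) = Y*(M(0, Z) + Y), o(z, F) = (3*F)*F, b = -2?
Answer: 2255790978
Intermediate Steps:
o(z, F) = 3*F²
M(E, A) = 3*E²
J = -2517 (J = 6 + (-19982 - 1*(-17459)) = 6 + (-19982 + 17459) = 6 - 2523 = -2517)
c(Y, Z) = Y² (c(Y, Z) = Y*(3*0² + Y) = Y*(3*0 + Y) = Y*(0 + Y) = Y*Y = Y²)
(J + 27479)*(43713 + c(-216, 19)) = (-2517 + 27479)*(43713 + (-216)²) = 24962*(43713 + 46656) = 24962*90369 = 2255790978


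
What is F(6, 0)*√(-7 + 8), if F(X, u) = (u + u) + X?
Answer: 6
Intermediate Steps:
F(X, u) = X + 2*u (F(X, u) = 2*u + X = X + 2*u)
F(6, 0)*√(-7 + 8) = (6 + 2*0)*√(-7 + 8) = (6 + 0)*√1 = 6*1 = 6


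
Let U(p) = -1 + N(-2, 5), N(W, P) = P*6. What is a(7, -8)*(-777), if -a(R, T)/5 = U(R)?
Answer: 112665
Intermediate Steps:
N(W, P) = 6*P
U(p) = 29 (U(p) = -1 + 6*5 = -1 + 30 = 29)
a(R, T) = -145 (a(R, T) = -5*29 = -145)
a(7, -8)*(-777) = -145*(-777) = 112665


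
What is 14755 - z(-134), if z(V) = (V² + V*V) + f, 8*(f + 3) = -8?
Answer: -21153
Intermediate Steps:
f = -4 (f = -3 + (⅛)*(-8) = -3 - 1 = -4)
z(V) = -4 + 2*V² (z(V) = (V² + V*V) - 4 = (V² + V²) - 4 = 2*V² - 4 = -4 + 2*V²)
14755 - z(-134) = 14755 - (-4 + 2*(-134)²) = 14755 - (-4 + 2*17956) = 14755 - (-4 + 35912) = 14755 - 1*35908 = 14755 - 35908 = -21153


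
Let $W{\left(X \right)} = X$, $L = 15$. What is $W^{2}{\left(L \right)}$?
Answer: $225$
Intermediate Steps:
$W^{2}{\left(L \right)} = 15^{2} = 225$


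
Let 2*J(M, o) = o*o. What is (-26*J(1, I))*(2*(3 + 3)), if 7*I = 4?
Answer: -2496/49 ≈ -50.939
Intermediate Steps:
I = 4/7 (I = (⅐)*4 = 4/7 ≈ 0.57143)
J(M, o) = o²/2 (J(M, o) = (o*o)/2 = o²/2)
(-26*J(1, I))*(2*(3 + 3)) = (-13*(4/7)²)*(2*(3 + 3)) = (-13*16/49)*(2*6) = -26*8/49*12 = -208/49*12 = -2496/49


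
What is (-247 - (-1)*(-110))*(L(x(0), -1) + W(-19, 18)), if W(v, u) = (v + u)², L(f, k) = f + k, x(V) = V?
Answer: 0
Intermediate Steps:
W(v, u) = (u + v)²
(-247 - (-1)*(-110))*(L(x(0), -1) + W(-19, 18)) = (-247 - (-1)*(-110))*((0 - 1) + (18 - 19)²) = (-247 - 1*110)*(-1 + (-1)²) = (-247 - 110)*(-1 + 1) = -357*0 = 0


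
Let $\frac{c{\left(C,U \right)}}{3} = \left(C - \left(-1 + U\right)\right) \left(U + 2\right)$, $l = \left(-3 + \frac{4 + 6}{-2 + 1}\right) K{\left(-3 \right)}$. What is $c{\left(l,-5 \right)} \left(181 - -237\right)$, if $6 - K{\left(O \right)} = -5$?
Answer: $515394$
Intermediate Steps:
$K{\left(O \right)} = 11$ ($K{\left(O \right)} = 6 - -5 = 6 + 5 = 11$)
$l = -143$ ($l = \left(-3 + \frac{4 + 6}{-2 + 1}\right) 11 = \left(-3 + \frac{10}{-1}\right) 11 = \left(-3 + 10 \left(-1\right)\right) 11 = \left(-3 - 10\right) 11 = \left(-13\right) 11 = -143$)
$c{\left(C,U \right)} = 3 \left(2 + U\right) \left(1 + C - U\right)$ ($c{\left(C,U \right)} = 3 \left(C - \left(-1 + U\right)\right) \left(U + 2\right) = 3 \left(1 + C - U\right) \left(2 + U\right) = 3 \left(2 + U\right) \left(1 + C - U\right)$)
$c{\left(l,-5 \right)} \left(181 - -237\right) = \left(6 - -15 - 3 \left(-5\right)^{2} + 6 \left(-143\right) + 3 \left(-143\right) \left(-5\right)\right) \left(181 - -237\right) = \left(6 + 15 - 75 - 858 + 2145\right) \left(181 + 237\right) = \left(6 + 15 - 75 - 858 + 2145\right) 418 = 1233 \cdot 418 = 515394$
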